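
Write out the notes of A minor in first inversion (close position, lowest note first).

C, E, A

The chord tones are A–C–E. With the third (C) lowest for first inversion: C, E, A.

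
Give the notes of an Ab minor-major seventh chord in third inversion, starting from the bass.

Spelling Ab minor-major seventh: Ab–Cb–Eb–G. In third inversion the seventh is bass, giving G, Ab, Cb, Eb from the bottom.

G, Ab, Cb, Eb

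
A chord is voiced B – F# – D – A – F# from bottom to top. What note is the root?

B

Reordering B, F#, D, A into stacked thirds gives B–D–F#–A; the bottom of that stack, B, is the root.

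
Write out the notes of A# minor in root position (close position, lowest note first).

Spelling A# minor: A#–C#–E#. In root position the root is bass, giving A#, C#, E# from the bottom.

A#, C#, E#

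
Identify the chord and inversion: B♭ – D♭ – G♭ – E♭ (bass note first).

Eb minor seventh, second inversion

The pitch classes Bb, Db, Gb, Eb arrange in thirds as Eb–Gb–Bb–Db: an Eb minor seventh chord.
The lowest note is Bb, the fifth of the chord, so this is second inversion (figured bass 4/3).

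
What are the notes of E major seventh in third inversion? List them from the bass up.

D#, E, G#, B

The chord tones are E–G#–B–D#. With the seventh (D#) lowest for third inversion: D#, E, G#, B.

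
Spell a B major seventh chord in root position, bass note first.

B major seventh is B–D#–F#–A#. Root position puts the root (B) in the bass, with the remaining tones above: B, D#, F#, A#.

B, D#, F#, A#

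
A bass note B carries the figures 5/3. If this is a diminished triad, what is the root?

The figures 5/3 mean the root of the chord is in the bass. If B is the root of a diminished triad, the root is B (chord tones B–D–F).

B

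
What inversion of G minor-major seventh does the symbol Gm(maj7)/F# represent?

third inversion

Gm(maj7)/F# means G minor-major seventh with F# in the bass. F# is the seventh of G minor-major seventh (G–Bb–D–F#), so this is third inversion.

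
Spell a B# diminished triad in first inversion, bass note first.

Spelling B# diminished: B#–D#–F#. In first inversion the third is bass, giving D#, F#, B# from the bottom.

D#, F#, B#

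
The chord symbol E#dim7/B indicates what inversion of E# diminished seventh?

E#dim7/B means E# diminished seventh with B in the bass. B is the fifth of E# diminished seventh (E#–G#–B–D), so this is second inversion.

second inversion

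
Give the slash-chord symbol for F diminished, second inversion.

Second inversion of F diminished has the fifth (Cb) in the bass. As a slash chord: Fdim/Cb.

Fdim/Cb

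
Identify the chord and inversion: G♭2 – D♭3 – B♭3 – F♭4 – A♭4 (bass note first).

Gb dominant ninth, root position

Reducing to letter names: Gb, Db, Bb, Fb, Ab. These stack in thirds as Gb–Bb–Db–Fb–Ab — a Gb dominant ninth chord.
Gb is the root of Gb dominant ninth; root in the bass means root position.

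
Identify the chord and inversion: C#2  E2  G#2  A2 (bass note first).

A major seventh, first inversion

The pitch classes C#, E, G#, A arrange in thirds as A–C#–E–G#: an A major seventh chord.
The lowest note is C#, the third of the chord, so this is first inversion (figured bass 6/5).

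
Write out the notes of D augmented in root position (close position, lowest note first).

The chord tones are D–F#–A#. With the root (D) lowest for root position: D, F#, A#.

D, F#, A#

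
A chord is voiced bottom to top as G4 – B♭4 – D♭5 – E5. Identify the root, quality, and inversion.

Reducing to letter names: G, Bb, Db, E. These stack in thirds as E–G–Bb–Db — an E diminished seventh chord.
G is the third of E diminished seventh; third in the bass means first inversion (figured bass 6/5).

E diminished seventh, first inversion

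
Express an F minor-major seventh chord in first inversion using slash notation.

Fm(maj7)/Ab

First inversion of F minor-major seventh has the third (Ab) in the bass. As a slash chord: Fm(maj7)/Ab.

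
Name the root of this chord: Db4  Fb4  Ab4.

Db

Db, Fb, Ab are the tones of a Db minor triad (Db–Fb–Ab), making Db the root.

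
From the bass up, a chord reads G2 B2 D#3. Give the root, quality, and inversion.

The distinct note names are G, B, D#. Stacked in thirds they read G–B–D#, which is an augmented triad on G.
G is the root of G augmented; root in the bass means root position (figured bass 5/3).

G augmented, root position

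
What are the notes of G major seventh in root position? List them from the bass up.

G major seventh is G–B–D–F#. Root position puts the root (G) in the bass, with the remaining tones above: G, B, D, F#.

G, B, D, F#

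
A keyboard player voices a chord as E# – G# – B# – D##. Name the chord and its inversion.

E# minor-major seventh, root position

The pitch classes E#, G#, B#, D## arrange in thirds as E#–G#–B#–D##: an E# minor-major seventh chord.
With the root (E#) in the bass, the chord is in root position (figured bass 7).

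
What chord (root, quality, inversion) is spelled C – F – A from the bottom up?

The pitch classes C, F, A arrange in thirds as F–A–C: an F major triad.
With the fifth (C) in the bass, the chord is in second inversion (figured bass 6/4).

F major, second inversion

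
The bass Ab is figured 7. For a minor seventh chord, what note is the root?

The figures 7 mean the root of the chord is in the bass. If Ab is the root of a minor seventh chord, the root is Ab (chord tones Ab–Cb–Eb–Gb).

Ab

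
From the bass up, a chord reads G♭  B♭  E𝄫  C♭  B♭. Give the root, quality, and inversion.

Reducing to letter names: Gb, Bb, Ebb, Cb. These stack in thirds as Cb–Ebb–Gb–Bb — a Cb minor-major seventh chord.
With the fifth (Gb) in the bass, the chord is in second inversion (figured bass 4/3).

Cb minor-major seventh, second inversion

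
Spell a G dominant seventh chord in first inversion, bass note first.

Spelling G dominant seventh: G–B–D–F. In first inversion the third is bass, giving B, D, F, G from the bottom.

B, D, F, G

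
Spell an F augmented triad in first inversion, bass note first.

F augmented is F–A–C#. First inversion puts the third (A) in the bass, with the remaining tones above: A, C#, F.

A, C#, F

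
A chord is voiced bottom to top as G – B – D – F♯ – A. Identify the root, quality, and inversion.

G major ninth, root position

Reducing to letter names: G, B, D, F#, A. These stack in thirds as G–B–D–F#–A — a G major ninth chord.
The lowest note is G, the root of the chord, so this is root position.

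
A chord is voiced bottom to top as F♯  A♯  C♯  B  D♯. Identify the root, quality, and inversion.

B major ninth, second inversion

The pitch classes F#, A#, C#, B, D# arrange in thirds as B–D#–F#–A#–C#: a B major ninth chord.
The lowest note is F#, the fifth of the chord, so this is second inversion.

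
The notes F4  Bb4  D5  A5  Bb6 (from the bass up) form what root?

Bb

F, Bb, D, A are the tones of a Bb major seventh chord (Bb–D–F–A), making Bb the root.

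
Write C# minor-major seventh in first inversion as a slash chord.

C#m(maj7)/E

First inversion of C# minor-major seventh has the third (E) in the bass. As a slash chord: C#m(maj7)/E.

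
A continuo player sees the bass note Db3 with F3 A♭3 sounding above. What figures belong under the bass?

5/3

The notes Db, F, Ab stack in thirds as Db–F–Ab — a Db major triad. The bass Db is the root, so this is root position: figured 5/3.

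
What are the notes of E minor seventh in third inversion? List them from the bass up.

D, E, G, B

E minor seventh is E–G–B–D. Third inversion puts the seventh (D) in the bass, with the remaining tones above: D, E, G, B.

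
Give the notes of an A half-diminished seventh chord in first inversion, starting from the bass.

The chord tones are A–C–Eb–G. With the third (C) lowest for first inversion: C, Eb, G, A.

C, Eb, G, A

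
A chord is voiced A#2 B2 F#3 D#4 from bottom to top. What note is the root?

A#, B, F#, D# are the tones of a B major seventh chord (B–D#–F#–A#), making B the root.

B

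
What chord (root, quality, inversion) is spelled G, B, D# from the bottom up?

Reducing to letter names: G, B, D#. These stack in thirds as G–B–D# — a G augmented triad.
With the root (G) in the bass, the chord is in root position (figured bass 5/3).

G augmented, root position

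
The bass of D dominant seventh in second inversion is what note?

D dominant seventh is D–F#–A–C. Second inversion places the fifth in the bass: A.

A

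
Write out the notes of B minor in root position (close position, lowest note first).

B, D, F#

Spelling B minor: B–D–F#. In root position the root is bass, giving B, D, F# from the bottom.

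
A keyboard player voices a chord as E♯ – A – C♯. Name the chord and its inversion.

A augmented, second inversion

Reducing to letter names: E#, A, C#. These stack in thirds as A–C#–E# — an A augmented triad.
With the fifth (E#) in the bass, the chord is in second inversion (figured bass 6/4).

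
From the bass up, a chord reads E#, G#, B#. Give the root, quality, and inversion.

E# minor, root position

Reducing to letter names: E#, G#, B#. These stack in thirds as E#–G#–B# — an E# minor triad.
E# is the root of E# minor; root in the bass means root position (figured bass 5/3).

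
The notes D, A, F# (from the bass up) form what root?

Reordering D, A, F# into stacked thirds gives D–F#–A; the bottom of that stack, D, is the root.

D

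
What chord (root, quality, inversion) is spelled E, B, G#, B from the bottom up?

E major, root position

The distinct note names are E, B, G#. Stacked in thirds they read E–G#–B, which is a major triad on E.
The lowest note is E, the root of the chord, so this is root position (figured bass 5/3).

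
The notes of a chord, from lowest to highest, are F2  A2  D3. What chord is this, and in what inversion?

D minor, first inversion

The pitch classes F, A, D arrange in thirds as D–F–A: a D minor triad.
The lowest note is F, the third of the chord, so this is first inversion (figured bass 6).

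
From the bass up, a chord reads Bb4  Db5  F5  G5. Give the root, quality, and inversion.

G half-diminished seventh, first inversion

The distinct note names are Bb, Db, F, G. Stacked in thirds they read G–Bb–Db–F, which is a half-diminished seventh chord on G.
The lowest note is Bb, the third of the chord, so this is first inversion (figured bass 6/5).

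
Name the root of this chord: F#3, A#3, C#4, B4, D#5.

B

Reordering F#, A#, C#, B, D# into stacked thirds gives B–D#–F#–A#–C#; the bottom of that stack, B, is the root.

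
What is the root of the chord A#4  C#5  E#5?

A#

The distinct letter names are A#, C#, E#. Arranged as a stack of thirds they read A#–C#–E#, so A# is the root (an A# minor triad).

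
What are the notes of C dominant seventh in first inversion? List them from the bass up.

E, G, Bb, C

The chord tones are C–E–G–Bb. With the third (E) lowest for first inversion: E, G, Bb, C.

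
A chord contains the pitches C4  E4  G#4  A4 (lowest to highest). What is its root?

The distinct letter names are C, E, G#, A. Arranged as a stack of thirds they read A–C–E–G#, so A is the root (an A minor-major seventh chord).

A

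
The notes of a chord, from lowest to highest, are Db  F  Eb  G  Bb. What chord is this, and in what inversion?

Eb dominant ninth, third inversion

Reducing to letter names: Db, F, Eb, G, Bb. These stack in thirds as Eb–G–Bb–Db–F — an Eb dominant ninth chord.
With the seventh (Db) in the bass, the chord is in third inversion.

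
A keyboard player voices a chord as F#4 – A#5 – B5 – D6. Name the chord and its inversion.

B minor-major seventh, second inversion

Reducing to letter names: F#, A#, B, D. These stack in thirds as B–D–F#–A# — a B minor-major seventh chord.
With the fifth (F#) in the bass, the chord is in second inversion (figured bass 4/3).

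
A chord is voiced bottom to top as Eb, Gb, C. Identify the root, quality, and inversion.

C diminished, first inversion

Reducing to letter names: Eb, Gb, C. These stack in thirds as C–Eb–Gb — a C diminished triad.
With the third (Eb) in the bass, the chord is in first inversion (figured bass 6).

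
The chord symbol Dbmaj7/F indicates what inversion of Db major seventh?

first inversion

Dbmaj7/F means Db major seventh with F in the bass. F is the third of Db major seventh (Db–F–Ab–C), so this is first inversion.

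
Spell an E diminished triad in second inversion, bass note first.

Bb, E, G

Spelling E diminished: E–G–Bb. In second inversion the fifth is bass, giving Bb, E, G from the bottom.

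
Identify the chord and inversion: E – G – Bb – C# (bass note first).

C# diminished seventh, first inversion

Reducing to letter names: E, G, Bb, C#. These stack in thirds as C#–E–G–Bb — a C# diminished seventh chord.
The lowest note is E, the third of the chord, so this is first inversion (figured bass 6/5).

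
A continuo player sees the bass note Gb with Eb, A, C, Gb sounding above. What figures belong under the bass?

The notes Gb, Eb, A, C stack in thirds as A–C–Eb–Gb — an A diminished seventh chord. The bass Gb is the seventh, so this is third inversion: figured 4/2.

4/2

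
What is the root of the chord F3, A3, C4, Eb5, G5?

F

The distinct letter names are F, A, C, Eb, G. Arranged as a stack of thirds they read F–A–C–Eb–G, so F is the root (an F dominant ninth chord).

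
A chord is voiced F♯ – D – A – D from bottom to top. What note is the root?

D

The distinct letter names are F#, D, A. Arranged as a stack of thirds they read D–F#–A, so D is the root (a D major triad).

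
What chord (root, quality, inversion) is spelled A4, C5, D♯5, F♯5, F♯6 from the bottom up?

D# diminished seventh, second inversion

The distinct note names are A, C, D#, F#. Stacked in thirds they read D#–F#–A–C, which is a diminished seventh chord on D#.
With the fifth (A) in the bass, the chord is in second inversion (figured bass 4/3).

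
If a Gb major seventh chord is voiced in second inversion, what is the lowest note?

In second inversion the fifth is lowest. For Gb major seventh (Gb–Bb–Db–F) that is Db.

Db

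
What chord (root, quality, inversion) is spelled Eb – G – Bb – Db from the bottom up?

Eb dominant seventh, root position

The distinct note names are Eb, G, Bb, Db. Stacked in thirds they read Eb–G–Bb–Db, which is a dominant seventh chord on Eb.
With the root (Eb) in the bass, the chord is in root position (figured bass 7).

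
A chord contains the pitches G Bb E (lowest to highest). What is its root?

E

The distinct letter names are G, Bb, E. Arranged as a stack of thirds they read E–G–Bb, so E is the root (an E diminished triad).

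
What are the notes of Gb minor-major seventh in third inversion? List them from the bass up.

F, Gb, Bbb, Db

Spelling Gb minor-major seventh: Gb–Bbb–Db–F. In third inversion the seventh is bass, giving F, Gb, Bbb, Db from the bottom.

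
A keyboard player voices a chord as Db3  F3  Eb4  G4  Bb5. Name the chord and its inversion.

Eb dominant ninth, third inversion

The pitch classes Db, F, Eb, G, Bb arrange in thirds as Eb–G–Bb–Db–F: an Eb dominant ninth chord.
Db is the seventh of Eb dominant ninth; seventh in the bass means third inversion.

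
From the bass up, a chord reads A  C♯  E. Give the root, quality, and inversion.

A major, root position

The distinct note names are A, C#, E. Stacked in thirds they read A–C#–E, which is a major triad on A.
With the root (A) in the bass, the chord is in root position (figured bass 5/3).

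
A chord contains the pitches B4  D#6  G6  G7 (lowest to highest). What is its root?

G

B, D#, G are the tones of a G augmented triad (G–B–D#), making G the root.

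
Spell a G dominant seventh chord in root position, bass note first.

G dominant seventh is G–B–D–F. Root position puts the root (G) in the bass, with the remaining tones above: G, B, D, F.

G, B, D, F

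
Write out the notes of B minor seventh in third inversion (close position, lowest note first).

A, B, D, F#

The chord tones are B–D–F#–A. With the seventh (A) lowest for third inversion: A, B, D, F#.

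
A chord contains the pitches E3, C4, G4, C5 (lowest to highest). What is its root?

C

The distinct letter names are E, C, G. Arranged as a stack of thirds they read C–E–G, so C is the root (a C major triad).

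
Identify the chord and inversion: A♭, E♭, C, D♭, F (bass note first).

Db major ninth, second inversion

The pitch classes Ab, Eb, C, Db, F arrange in thirds as Db–F–Ab–C–Eb: a Db major ninth chord.
Ab is the fifth of Db major ninth; fifth in the bass means second inversion.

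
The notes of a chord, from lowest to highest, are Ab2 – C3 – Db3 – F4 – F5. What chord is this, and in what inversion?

Db major seventh, second inversion

The pitch classes Ab, C, Db, F arrange in thirds as Db–F–Ab–C: a Db major seventh chord.
With the fifth (Ab) in the bass, the chord is in second inversion (figured bass 4/3).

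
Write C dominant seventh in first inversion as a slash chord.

C7/E

First inversion of C dominant seventh has the third (E) in the bass. As a slash chord: C7/E.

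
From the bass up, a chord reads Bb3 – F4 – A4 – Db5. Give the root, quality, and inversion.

The pitch classes Bb, F, A, Db arrange in thirds as Bb–Db–F–A: a Bb minor-major seventh chord.
With the root (Bb) in the bass, the chord is in root position (figured bass 7).

Bb minor-major seventh, root position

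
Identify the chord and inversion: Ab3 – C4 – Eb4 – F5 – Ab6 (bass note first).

F minor seventh, first inversion

Reducing to letter names: Ab, C, Eb, F. These stack in thirds as F–Ab–C–Eb — an F minor seventh chord.
Ab is the third of F minor seventh; third in the bass means first inversion (figured bass 6/5).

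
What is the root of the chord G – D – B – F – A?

G

G, D, B, F, A are the tones of a G dominant ninth chord (G–B–D–F–A), making G the root.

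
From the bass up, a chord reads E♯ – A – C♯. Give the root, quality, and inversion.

Reducing to letter names: E#, A, C#. These stack in thirds as A–C#–E# — an A augmented triad.
E# is the fifth of A augmented; fifth in the bass means second inversion (figured bass 6/4).

A augmented, second inversion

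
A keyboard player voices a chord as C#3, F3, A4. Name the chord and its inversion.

The pitch classes C#, F, A arrange in thirds as F–A–C#: an F augmented triad.
With the fifth (C#) in the bass, the chord is in second inversion (figured bass 6/4).

F augmented, second inversion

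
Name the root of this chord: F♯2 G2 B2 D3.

G

F#, G, B, D are the tones of a G major seventh chord (G–B–D–F#), making G the root.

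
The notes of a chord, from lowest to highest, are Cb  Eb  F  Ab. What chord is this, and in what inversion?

F half-diminished seventh, second inversion

The pitch classes Cb, Eb, F, Ab arrange in thirds as F–Ab–Cb–Eb: an F half-diminished seventh chord.
The lowest note is Cb, the fifth of the chord, so this is second inversion (figured bass 4/3).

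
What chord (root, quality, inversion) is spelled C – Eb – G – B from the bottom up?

Reducing to letter names: C, Eb, G, B. These stack in thirds as C–Eb–G–B — a C minor-major seventh chord.
C is the root of C minor-major seventh; root in the bass means root position (figured bass 7).

C minor-major seventh, root position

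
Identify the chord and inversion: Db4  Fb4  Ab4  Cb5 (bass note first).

Db minor seventh, root position

The pitch classes Db, Fb, Ab, Cb arrange in thirds as Db–Fb–Ab–Cb: a Db minor seventh chord.
The lowest note is Db, the root of the chord, so this is root position (figured bass 7).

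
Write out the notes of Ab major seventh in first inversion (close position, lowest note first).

C, Eb, G, Ab

Ab major seventh is Ab–C–Eb–G. First inversion puts the third (C) in the bass, with the remaining tones above: C, Eb, G, Ab.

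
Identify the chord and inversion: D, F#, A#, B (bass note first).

Reducing to letter names: D, F#, A#, B. These stack in thirds as B–D–F#–A# — a B minor-major seventh chord.
The lowest note is D, the third of the chord, so this is first inversion (figured bass 6/5).

B minor-major seventh, first inversion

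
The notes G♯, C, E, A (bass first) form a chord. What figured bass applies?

The notes G#, C, E, A stack in thirds as A–C–E–G# — an A minor-major seventh chord. The bass G# is the seventh, so this is third inversion: figured 4/2.

4/2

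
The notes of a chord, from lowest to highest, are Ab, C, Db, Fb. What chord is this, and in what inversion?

The pitch classes Ab, C, Db, Fb arrange in thirds as Db–Fb–Ab–C: a Db minor-major seventh chord.
Ab is the fifth of Db minor-major seventh; fifth in the bass means second inversion (figured bass 4/3).

Db minor-major seventh, second inversion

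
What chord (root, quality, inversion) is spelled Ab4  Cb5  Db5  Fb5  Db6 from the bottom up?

Reducing to letter names: Ab, Cb, Db, Fb. These stack in thirds as Db–Fb–Ab–Cb — a Db minor seventh chord.
The lowest note is Ab, the fifth of the chord, so this is second inversion (figured bass 4/3).

Db minor seventh, second inversion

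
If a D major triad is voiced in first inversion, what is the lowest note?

F#

The third of D major (D–F#–A) is F#; that is the bass in first inversion.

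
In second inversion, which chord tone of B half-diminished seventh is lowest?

B half-diminished seventh is B–D–F–A. Second inversion places the fifth in the bass: F.

F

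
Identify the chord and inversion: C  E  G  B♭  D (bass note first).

The distinct note names are C, E, G, Bb, D. Stacked in thirds they read C–E–G–Bb–D, which is a dominant ninth chord on C.
C is the root of C dominant ninth; root in the bass means root position.

C dominant ninth, root position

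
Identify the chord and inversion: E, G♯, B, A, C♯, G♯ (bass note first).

A major ninth, second inversion

The pitch classes E, G#, B, A, C# arrange in thirds as A–C#–E–G#–B: an A major ninth chord.
The lowest note is E, the fifth of the chord, so this is second inversion.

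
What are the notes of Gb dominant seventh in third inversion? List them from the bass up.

Gb dominant seventh is Gb–Bb–Db–Fb. Third inversion puts the seventh (Fb) in the bass, with the remaining tones above: Fb, Gb, Bb, Db.

Fb, Gb, Bb, Db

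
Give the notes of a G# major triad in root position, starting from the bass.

G#, B#, D#

Spelling G# major: G#–B#–D#. In root position the root is bass, giving G#, B#, D# from the bottom.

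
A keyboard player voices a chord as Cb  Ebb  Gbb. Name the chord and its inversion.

The pitch classes Cb, Ebb, Gbb arrange in thirds as Cb–Ebb–Gbb: a Cb diminished triad.
The lowest note is Cb, the root of the chord, so this is root position (figured bass 5/3).

Cb diminished, root position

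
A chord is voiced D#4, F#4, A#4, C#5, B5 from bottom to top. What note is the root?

B

D#, F#, A#, C#, B are the tones of a B major ninth chord (B–D#–F#–A#–C#), making B the root.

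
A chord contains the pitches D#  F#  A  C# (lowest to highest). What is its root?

D#

Reordering D#, F#, A, C# into stacked thirds gives D#–F#–A–C#; the bottom of that stack, D#, is the root.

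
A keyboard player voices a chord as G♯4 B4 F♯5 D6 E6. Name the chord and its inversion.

E dominant ninth, first inversion

Reducing to letter names: G#, B, F#, D, E. These stack in thirds as E–G#–B–D–F# — an E dominant ninth chord.
The lowest note is G#, the third of the chord, so this is first inversion.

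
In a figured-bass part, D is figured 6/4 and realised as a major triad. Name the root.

G

The figures 6/4 mean the fifth of the chord is in the bass. If D is the fifth of a major triad, the root is G (chord tones G–B–D).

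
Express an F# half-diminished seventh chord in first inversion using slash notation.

First inversion of F# half-diminished seventh has the third (A) in the bass. As a slash chord: F#ø7/A.

F#ø7/A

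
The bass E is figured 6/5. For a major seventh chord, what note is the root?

The figures 6/5 mean the third of the chord is in the bass. If E is the third of a major seventh chord, the root is C (chord tones C–E–G–B).

C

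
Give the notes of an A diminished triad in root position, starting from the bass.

A diminished is A–C–Eb. Root position puts the root (A) in the bass, with the remaining tones above: A, C, Eb.

A, C, Eb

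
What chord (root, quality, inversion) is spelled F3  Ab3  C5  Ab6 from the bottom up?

The pitch classes F, Ab, C arrange in thirds as F–Ab–C: an F minor triad.
F is the root of F minor; root in the bass means root position (figured bass 5/3).

F minor, root position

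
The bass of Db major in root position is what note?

Db major is Db–F–Ab. Root position places the root in the bass: Db.

Db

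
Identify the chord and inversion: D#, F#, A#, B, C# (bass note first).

The distinct note names are D#, F#, A#, B, C#. Stacked in thirds they read B–D#–F#–A#–C#, which is a major ninth chord on B.
D# is the third of B major ninth; third in the bass means first inversion.

B major ninth, first inversion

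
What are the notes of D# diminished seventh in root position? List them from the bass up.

D#, F#, A, C

The chord tones are D#–F#–A–C. With the root (D#) lowest for root position: D#, F#, A, C.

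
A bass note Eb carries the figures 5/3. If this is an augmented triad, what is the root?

Eb

The figures 5/3 mean the root of the chord is in the bass. If Eb is the root of an augmented triad, the root is Eb (chord tones Eb–G–B).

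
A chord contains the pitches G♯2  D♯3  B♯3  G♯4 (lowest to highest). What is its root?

G#

G#, D#, B# are the tones of a G# major triad (G#–B#–D#), making G# the root.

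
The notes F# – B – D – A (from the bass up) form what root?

B

F#, B, D, A are the tones of a B minor seventh chord (B–D–F#–A), making B the root.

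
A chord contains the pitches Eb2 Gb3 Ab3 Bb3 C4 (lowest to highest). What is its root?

Ab

Eb, Gb, Ab, Bb, C are the tones of an Ab dominant ninth chord (Ab–C–Eb–Gb–Bb), making Ab the root.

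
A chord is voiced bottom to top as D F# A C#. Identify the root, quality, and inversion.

The distinct note names are D, F#, A, C#. Stacked in thirds they read D–F#–A–C#, which is a major seventh chord on D.
The lowest note is D, the root of the chord, so this is root position (figured bass 7).

D major seventh, root position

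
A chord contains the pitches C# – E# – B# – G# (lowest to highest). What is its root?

C#

Reordering C#, E#, B#, G# into stacked thirds gives C#–E#–G#–B#; the bottom of that stack, C#, is the root.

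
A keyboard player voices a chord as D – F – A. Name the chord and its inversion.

D minor, root position

The distinct note names are D, F, A. Stacked in thirds they read D–F–A, which is a minor triad on D.
The lowest note is D, the root of the chord, so this is root position (figured bass 5/3).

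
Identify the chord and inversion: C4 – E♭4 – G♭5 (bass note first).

Reducing to letter names: C, Eb, Gb. These stack in thirds as C–Eb–Gb — a C diminished triad.
C is the root of C diminished; root in the bass means root position (figured bass 5/3).

C diminished, root position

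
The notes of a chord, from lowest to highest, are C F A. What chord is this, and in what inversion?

F major, second inversion

Reducing to letter names: C, F, A. These stack in thirds as F–A–C — an F major triad.
The lowest note is C, the fifth of the chord, so this is second inversion (figured bass 6/4).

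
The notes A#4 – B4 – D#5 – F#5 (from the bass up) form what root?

B

A#, B, D#, F# are the tones of a B major seventh chord (B–D#–F#–A#), making B the root.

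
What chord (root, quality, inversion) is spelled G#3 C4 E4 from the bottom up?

C augmented, second inversion

The pitch classes G#, C, E arrange in thirds as C–E–G#: a C augmented triad.
G# is the fifth of C augmented; fifth in the bass means second inversion (figured bass 6/4).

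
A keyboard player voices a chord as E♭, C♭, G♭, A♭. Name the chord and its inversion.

The distinct note names are Eb, Cb, Gb, Ab. Stacked in thirds they read Ab–Cb–Eb–Gb, which is a minor seventh chord on Ab.
Eb is the fifth of Ab minor seventh; fifth in the bass means second inversion (figured bass 4/3).

Ab minor seventh, second inversion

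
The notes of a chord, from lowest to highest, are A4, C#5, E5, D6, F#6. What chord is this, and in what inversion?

The pitch classes A, C#, E, D, F# arrange in thirds as D–F#–A–C#–E: a D major ninth chord.
The lowest note is A, the fifth of the chord, so this is second inversion.

D major ninth, second inversion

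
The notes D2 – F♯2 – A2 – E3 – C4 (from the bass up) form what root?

D

Reordering D, F#, A, E, C into stacked thirds gives D–F#–A–C–E; the bottom of that stack, D, is the root.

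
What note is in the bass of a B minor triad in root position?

B

The root of B minor (B–D–F#) is B; that is the bass in root position.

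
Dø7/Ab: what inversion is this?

Dø7/Ab means D half-diminished seventh with Ab in the bass. Ab is the fifth of D half-diminished seventh (D–F–Ab–C), so this is second inversion.

second inversion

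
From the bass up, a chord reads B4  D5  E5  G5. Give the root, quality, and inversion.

E minor seventh, second inversion

The distinct note names are B, D, E, G. Stacked in thirds they read E–G–B–D, which is a minor seventh chord on E.
With the fifth (B) in the bass, the chord is in second inversion (figured bass 4/3).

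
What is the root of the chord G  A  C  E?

Reordering G, A, C, E into stacked thirds gives A–C–E–G; the bottom of that stack, A, is the root.

A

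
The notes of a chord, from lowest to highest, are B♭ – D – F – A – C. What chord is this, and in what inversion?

Bb major ninth, root position

The distinct note names are Bb, D, F, A, C. Stacked in thirds they read Bb–D–F–A–C, which is a major ninth chord on Bb.
The lowest note is Bb, the root of the chord, so this is root position.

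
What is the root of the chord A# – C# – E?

The distinct letter names are A#, C#, E. Arranged as a stack of thirds they read A#–C#–E, so A# is the root (an A# diminished triad).

A#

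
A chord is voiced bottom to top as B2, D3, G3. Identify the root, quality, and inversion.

G major, first inversion

The pitch classes B, D, G arrange in thirds as G–B–D: a G major triad.
The lowest note is B, the third of the chord, so this is first inversion (figured bass 6).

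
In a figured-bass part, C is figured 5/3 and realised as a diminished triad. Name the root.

The figures 5/3 mean the root of the chord is in the bass. If C is the root of a diminished triad, the root is C (chord tones C–Eb–Gb).

C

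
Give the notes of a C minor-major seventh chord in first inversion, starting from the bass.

Eb, G, B, C

The chord tones are C–Eb–G–B. With the third (Eb) lowest for first inversion: Eb, G, B, C.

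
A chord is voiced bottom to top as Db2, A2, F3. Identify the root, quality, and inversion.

Db augmented, root position

The pitch classes Db, A, F arrange in thirds as Db–F–A: a Db augmented triad.
Db is the root of Db augmented; root in the bass means root position (figured bass 5/3).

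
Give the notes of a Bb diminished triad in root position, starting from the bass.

Spelling Bb diminished: Bb–Db–Fb. In root position the root is bass, giving Bb, Db, Fb from the bottom.

Bb, Db, Fb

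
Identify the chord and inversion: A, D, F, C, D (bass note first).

D minor seventh, second inversion

The distinct note names are A, D, F, C. Stacked in thirds they read D–F–A–C, which is a minor seventh chord on D.
A is the fifth of D minor seventh; fifth in the bass means second inversion (figured bass 4/3).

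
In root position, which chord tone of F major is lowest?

F

The root of F major (F–A–C) is F; that is the bass in root position.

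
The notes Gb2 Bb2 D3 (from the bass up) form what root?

Reordering Gb, Bb, D into stacked thirds gives Gb–Bb–D; the bottom of that stack, Gb, is the root.

Gb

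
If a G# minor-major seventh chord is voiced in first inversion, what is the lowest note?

G# minor-major seventh is G#–B–D#–F##. First inversion places the third in the bass: B.

B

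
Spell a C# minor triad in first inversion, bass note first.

E, G#, C#

The chord tones are C#–E–G#. With the third (E) lowest for first inversion: E, G#, C#.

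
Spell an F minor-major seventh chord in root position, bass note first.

F, Ab, C, E

Spelling F minor-major seventh: F–Ab–C–E. In root position the root is bass, giving F, Ab, C, E from the bottom.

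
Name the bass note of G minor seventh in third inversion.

G minor seventh is G–Bb–D–F. Third inversion places the seventh in the bass: F.

F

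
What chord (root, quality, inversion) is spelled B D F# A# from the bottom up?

The pitch classes B, D, F#, A# arrange in thirds as B–D–F#–A#: a B minor-major seventh chord.
The lowest note is B, the root of the chord, so this is root position (figured bass 7).

B minor-major seventh, root position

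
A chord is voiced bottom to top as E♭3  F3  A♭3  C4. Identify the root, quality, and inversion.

The distinct note names are Eb, F, Ab, C. Stacked in thirds they read F–Ab–C–Eb, which is a minor seventh chord on F.
Eb is the seventh of F minor seventh; seventh in the bass means third inversion (figured bass 4/2).

F minor seventh, third inversion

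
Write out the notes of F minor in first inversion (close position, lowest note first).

Ab, C, F

Spelling F minor: F–Ab–C. In first inversion the third is bass, giving Ab, C, F from the bottom.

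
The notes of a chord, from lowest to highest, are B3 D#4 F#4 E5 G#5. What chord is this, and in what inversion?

E major ninth, second inversion

The distinct note names are B, D#, F#, E, G#. Stacked in thirds they read E–G#–B–D#–F#, which is a major ninth chord on E.
With the fifth (B) in the bass, the chord is in second inversion.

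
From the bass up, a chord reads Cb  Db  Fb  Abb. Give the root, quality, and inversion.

The distinct note names are Cb, Db, Fb, Abb. Stacked in thirds they read Db–Fb–Abb–Cb, which is a half-diminished seventh chord on Db.
Cb is the seventh of Db half-diminished seventh; seventh in the bass means third inversion (figured bass 4/2).

Db half-diminished seventh, third inversion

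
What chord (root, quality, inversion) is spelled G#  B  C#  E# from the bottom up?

The pitch classes G#, B, C#, E# arrange in thirds as C#–E#–G#–B: a C# dominant seventh chord.
The lowest note is G#, the fifth of the chord, so this is second inversion (figured bass 4/3).

C# dominant seventh, second inversion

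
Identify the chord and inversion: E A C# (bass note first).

The distinct note names are E, A, C#. Stacked in thirds they read A–C#–E, which is a major triad on A.
E is the fifth of A major; fifth in the bass means second inversion (figured bass 6/4).

A major, second inversion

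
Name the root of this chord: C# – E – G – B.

C#

C#, E, G, B are the tones of a C# half-diminished seventh chord (C#–E–G–B), making C# the root.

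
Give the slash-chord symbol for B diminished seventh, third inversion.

Bdim7/Ab

Third inversion of B diminished seventh has the seventh (Ab) in the bass. As a slash chord: Bdim7/Ab.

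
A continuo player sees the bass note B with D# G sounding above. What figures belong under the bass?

6

The notes B, D#, G stack in thirds as G–B–D# — a G augmented triad. The bass B is the third, so this is first inversion: figured 6.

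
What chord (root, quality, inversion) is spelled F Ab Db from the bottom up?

Db major, first inversion

Reducing to letter names: F, Ab, Db. These stack in thirds as Db–F–Ab — a Db major triad.
The lowest note is F, the third of the chord, so this is first inversion (figured bass 6).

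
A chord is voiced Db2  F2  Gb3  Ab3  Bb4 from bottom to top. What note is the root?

Db, F, Gb, Ab, Bb are the tones of a Gb major ninth chord (Gb–Bb–Db–F–Ab), making Gb the root.

Gb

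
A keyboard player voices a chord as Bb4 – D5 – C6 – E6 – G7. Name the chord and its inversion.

The pitch classes Bb, D, C, E, G arrange in thirds as C–E–G–Bb–D: a C dominant ninth chord.
The lowest note is Bb, the seventh of the chord, so this is third inversion.

C dominant ninth, third inversion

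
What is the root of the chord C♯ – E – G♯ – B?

C#

The distinct letter names are C#, E, G#, B. Arranged as a stack of thirds they read C#–E–G#–B, so C# is the root (a C# minor seventh chord).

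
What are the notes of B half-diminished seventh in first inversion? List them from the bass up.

D, F, A, B

The chord tones are B–D–F–A. With the third (D) lowest for first inversion: D, F, A, B.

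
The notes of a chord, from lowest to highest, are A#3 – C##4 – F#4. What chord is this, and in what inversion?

F# augmented, first inversion

The pitch classes A#, C##, F# arrange in thirds as F#–A#–C##: an F# augmented triad.
With the third (A#) in the bass, the chord is in first inversion (figured bass 6).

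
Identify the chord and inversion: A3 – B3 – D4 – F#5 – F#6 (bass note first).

B minor seventh, third inversion

The distinct note names are A, B, D, F#. Stacked in thirds they read B–D–F#–A, which is a minor seventh chord on B.
The lowest note is A, the seventh of the chord, so this is third inversion (figured bass 4/2).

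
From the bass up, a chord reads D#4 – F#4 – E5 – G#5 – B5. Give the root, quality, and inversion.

The distinct note names are D#, F#, E, G#, B. Stacked in thirds they read E–G#–B–D#–F#, which is a major ninth chord on E.
With the seventh (D#) in the bass, the chord is in third inversion.

E major ninth, third inversion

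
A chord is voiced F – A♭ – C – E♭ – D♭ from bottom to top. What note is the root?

F, Ab, C, Eb, Db are the tones of a Db major ninth chord (Db–F–Ab–C–Eb), making Db the root.

Db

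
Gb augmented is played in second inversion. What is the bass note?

D

The fifth of Gb augmented (Gb–Bb–D) is D; that is the bass in second inversion.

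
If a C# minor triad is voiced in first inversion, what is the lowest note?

The third of C# minor (C#–E–G#) is E; that is the bass in first inversion.

E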